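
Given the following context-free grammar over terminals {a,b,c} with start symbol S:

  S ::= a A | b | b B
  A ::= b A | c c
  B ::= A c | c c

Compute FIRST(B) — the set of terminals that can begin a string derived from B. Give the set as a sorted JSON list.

FIRST iteration:
[1]
  A via A→b A: +{b}
  A via A→c c: +{c}
  B via B→A c: +{b,c}
  S via S→a A: +{a}
  S via S→b: +{b}
  S: {a,b}  A: {b,c}  B: {b,c}
[2] (no change)
  S: {a,b}  A: {b,c}  B: {b,c}

FIRST(B) = ["b", "c"]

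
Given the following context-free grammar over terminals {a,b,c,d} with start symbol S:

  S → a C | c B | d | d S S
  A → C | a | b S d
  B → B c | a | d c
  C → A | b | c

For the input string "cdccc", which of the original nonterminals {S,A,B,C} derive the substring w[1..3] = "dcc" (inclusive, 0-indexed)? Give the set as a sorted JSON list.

Convert to CNF:
  S -> T1 X6 | T2 B | T3 C | d
  A -> T0 X4 | a | b | c
  B -> B T2 | T1 T2 | a
  C -> T0 X5 | a | b | c
  T0 -> b
  T1 -> d
  T2 -> c
  T3 -> a
  X4 -> S T1
  X5 -> S T1
  X6 -> S S

Fill CYK table bottom-up, restricted to cells inside w[1..3]:
  T[1,1] 'd' = {S,T1}  orig:{S}
  T[2,2] 'c' = {A,C,T2}  orig:{A,C}
  T[3,3] 'c' = {A,C,T2}  orig:{A,C}
  T[1,2] 'dc' = {B}
  T[2,3] 'cc' = ∅
  T[1,3] 'dcc' = {B}

Original NTs in T[1,3] deriving "dcc": ["B"]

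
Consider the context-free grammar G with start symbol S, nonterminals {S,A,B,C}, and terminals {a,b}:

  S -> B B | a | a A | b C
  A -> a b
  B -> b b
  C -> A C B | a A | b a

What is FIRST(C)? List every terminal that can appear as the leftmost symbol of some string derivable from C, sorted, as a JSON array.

FIRST iteration:
round 1:
  A via A→a b: +{a}
  B via B→b b: +{b}
  C via C→A C B: +{a}
  C via C→b a: +{b}
  S via S→B B: +{b}
  S via S→a: +{a}
  FIRST[S]={a,b}  FIRST[A]={a}  FIRST[B]={b}  FIRST[C]={a,b}
round 2: — fixpoint
  FIRST[S]={a,b}  FIRST[A]={a}  FIRST[B]={b}  FIRST[C]={a,b}

FIRST(C) = ["a", "b"]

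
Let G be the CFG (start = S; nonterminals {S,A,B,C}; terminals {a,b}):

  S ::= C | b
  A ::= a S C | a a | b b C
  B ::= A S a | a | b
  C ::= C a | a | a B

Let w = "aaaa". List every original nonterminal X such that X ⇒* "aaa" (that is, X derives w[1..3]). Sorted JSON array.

Convert to CNF:
  S -> C T0 | T0 B | a | b
  A -> T0 T0 | T0 X2 | T1 X3
  B -> A X4 | a | b
  C -> C T0 | T0 B | a
  T0 -> a
  T1 -> b
  X2 -> S C
  X3 -> T1 C
  X4 -> S T0

Fill CYK table bottom-up (cells [i..j] with 1 ≤ i ≤ j ≤ 3 only):
  T[1,1] 'a' = {B,C,S,T0}  orig:{B,C,S}
  T[2,2] 'a' = {B,C,S,T0}  orig:{B,C,S}
  T[3,3] 'a' = {B,C,S,T0}  orig:{B,C,S}
  T[1,2] 'aa' = {A,C,S,X2,X4}  orig:{A,C,S}
  T[2,3] 'aa' = {A,C,S,X2,X4}  orig:{A,C,S}
  T[1,3] 'aaa' = {A,C,S,X2,X4}  orig:{A,C,S}

Original NTs in T[1,3] deriving "aaa": ["A", "C", "S"]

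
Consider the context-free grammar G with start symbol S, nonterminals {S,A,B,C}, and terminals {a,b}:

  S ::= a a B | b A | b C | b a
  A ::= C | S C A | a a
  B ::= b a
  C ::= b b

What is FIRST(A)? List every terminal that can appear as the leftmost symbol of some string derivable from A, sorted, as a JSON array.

FIRST iteration:
iter 1:
  A via A→a a: +{a}
  B via B→b a: +{b}
  C via C→b b: +{b}
  S via S→a a B: +{a}
  S via S→b A: +{b}
  FIRST(S)={a,b}  FIRST(A)={a}  FIRST(B)={b}  FIRST(C)={b}
iter 2:
  A via A→C: +{b}
  FIRST(S)={a,b}  FIRST(A)={a,b}  FIRST(B)={b}  FIRST(C)={b}
iter 3: — fixpoint
  FIRST(S)={a,b}  FIRST(A)={a,b}  FIRST(B)={b}  FIRST(C)={b}

FIRST(A) = ["a", "b"]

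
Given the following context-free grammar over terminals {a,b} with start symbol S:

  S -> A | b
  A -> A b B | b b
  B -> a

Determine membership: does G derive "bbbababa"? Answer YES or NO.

Convert to CNF:
  S -> A X2 | T0 T0 | b
  A -> A X1 | T0 T0
  B -> a
  T0 -> b
  X1 -> T0 B
  X2 -> T0 B

CYK table (by increasing span):
  T[0,0] 'b' = {S,T0}  orig:{S}
  T[1,1] 'b' = {S,T0}  orig:{S}
  T[2,2] 'b' = {S,T0}  orig:{S}
  T[3,3] 'a' = {B}
  T[4,4] 'b' = {S,T0}  orig:{S}
  T[5,5] 'a' = {B}
  T[6,6] 'b' = {S,T0}  orig:{S}
  T[7,7] 'a' = {B}
  T[0,1] 'bb' = {A,S}
  T[1,2] 'bb' = {A,S}
  T[2,3] 'ba' = {X1,X2}  orig:{}
  T[3,4] 'ab' = ∅
  T[4,5] 'ba' = {X1,X2}  orig:{}
  T[5,6] 'ab' = ∅
  T[6,7] 'ba' = {X1,X2}  orig:{}
  T[0,2] 'bbb' = ∅
  T[1,3] 'bba' = ∅
  T[2,4] 'bab' = ∅
  T[3,5] 'aba' = ∅
  T[4,6] 'bab' = ∅
  T[5,7] 'aba' = ∅
  T[0,3] 'bbba' = {A,S}
  T[1,4] 'bbab' = ∅
  T[2,5] 'baba' = ∅
  T[3,6] 'abab' = ∅
  T[4,7] 'baba' = ∅
  T[0,4] 'bbbab' = ∅
  T[1,5] 'bbaba' = ∅
  T[2,6] 'babab' = ∅
  T[3,7] 'ababa' = ∅
  T[0,5] 'bbbaba' = {A,S}
  T[1,6] 'bbabab' = ∅
  T[2,7] 'bababa' = ∅
  T[0,6] 'bbbabab' = ∅
  T[1,7] 'bbababa' = ∅
  T[0,7] 'bbbababa' = {A,S}

S ∈ T[0,7] ⇒ YES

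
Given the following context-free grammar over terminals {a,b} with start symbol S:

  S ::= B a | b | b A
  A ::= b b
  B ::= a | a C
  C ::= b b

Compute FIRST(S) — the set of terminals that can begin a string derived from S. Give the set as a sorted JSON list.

FIRST iteration:
iter 1:
  A via A→b b: +{b}
  B via B→a: +{a}
  C via C→b b: +{b}
  S via S→B a: +{a}
  S via S→b: +{b}
  S: {a,b}  A: {b}  B: {a}  C: {b}
iter 2: done
  S: {a,b}  A: {b}  B: {a}  C: {b}

FIRST(S) = ["a", "b"]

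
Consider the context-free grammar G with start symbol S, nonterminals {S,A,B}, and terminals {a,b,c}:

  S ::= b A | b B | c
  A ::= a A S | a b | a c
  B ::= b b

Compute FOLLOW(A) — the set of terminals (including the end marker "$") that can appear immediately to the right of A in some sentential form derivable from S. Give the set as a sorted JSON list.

FIRST sets, iterate to fixpoint:
round 1:
  A via A→a A S: +{a}
  B via B→b b: +{b}
  S via S→b A: +{b}
  S via S→c: +{c}
  FIRST[S]={b,c}  FIRST[A]={a}  FIRST[B]={b}
round 2: (stable)
  FIRST[S]={b,c}  FIRST[A]={a}  FIRST[B]={b}

Compute FOLLOW by fixpoint:
FOLLOW(S) := {$}
round 1:
  A→a A S: FOLLOW(A) ⊇ FIRST(S) = {b,c}; new: +{b,c}
  A→a A S: FOLLOW(S) ⊇ FOLLOW(A) ⊇ {b,c}; new: +{b,c}
  S→b A: FOLLOW(A) ⊇ FOLLOW(S) ⊇ {$,b,c}; new: +{$}
  S→b B: FOLLOW(B) ⊇ FOLLOW(S) ⊇ {$,b,c}; new: +{$,b,c}
  FOLLOW(S)={$,b,c}  FOLLOW(A)={$,b,c}  FOLLOW(B)={$,b,c}
round 2: done
  FOLLOW(S)={$,b,c}  FOLLOW(A)={$,b,c}  FOLLOW(B)={$,b,c}

FOLLOW(A) = ["$", "b", "c"]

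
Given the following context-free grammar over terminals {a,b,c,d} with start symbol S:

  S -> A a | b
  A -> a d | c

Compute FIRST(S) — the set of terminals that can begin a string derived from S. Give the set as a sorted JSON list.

FIRST iteration:
round 1:
  A via A→a d: +{a}
  A via A→c: +{c}
  S via S→A a: +{a,c}
  S via S→b: +{b}
  FIRST(S)={a,b,c}  FIRST(A)={a,c}
round 2: (no change)
  FIRST(S)={a,b,c}  FIRST(A)={a,c}

FIRST(S) = ["a", "b", "c"]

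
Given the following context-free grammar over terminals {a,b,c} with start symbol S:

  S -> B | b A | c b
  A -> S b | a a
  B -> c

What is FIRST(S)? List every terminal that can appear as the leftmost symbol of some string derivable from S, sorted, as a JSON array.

Compute FIRST by fixpoint:
round 1:
  A via A→a a: +{a}
  B via B→c: +{c}
  S via S→B: +{c}
  S via S→b A: +{b}
  S: {b,c}  A: {a}  B: {c}
round 2:
  A via A→S b: +{b,c}
  S: {b,c}  A: {a,b,c}  B: {c}
round 3: (stable)
  S: {b,c}  A: {a,b,c}  B: {c}

FIRST(S) = ["b", "c"]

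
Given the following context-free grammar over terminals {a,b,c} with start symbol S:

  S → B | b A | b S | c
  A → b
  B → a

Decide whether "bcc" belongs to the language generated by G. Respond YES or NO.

Convert to CNF:
  S -> T0 A | T0 S | a | c
  A -> b
  B -> a
  T0 -> b

CYK table (by increasing span):
  T[0,0] 'b' = {A,T0}  orig:{A}
  T[1,1] 'c' = {S}
  T[2,2] 'c' = {S}
  T[0,1] 'bc' = {S}
  T[1,2] 'cc' = ∅
  T[0,2] 'bcc' = ∅

S ∉ T[0,2] ⇒ NO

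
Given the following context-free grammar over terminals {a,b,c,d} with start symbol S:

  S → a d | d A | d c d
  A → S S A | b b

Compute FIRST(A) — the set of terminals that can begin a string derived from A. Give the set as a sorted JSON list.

FIRST sets, iterate to fixpoint:
iter 1:
  A via A→b b: +{b}
  S via S→a d: +{a}
  S via S→d A: +{d}
  FIRST(S)={a,d}  FIRST(A)={b}
iter 2:
  A via A→S S A: +{a,d}
  FIRST(S)={a,d}  FIRST(A)={a,b,d}
iter 3: (stable)
  FIRST(S)={a,d}  FIRST(A)={a,b,d}

FIRST(A) = ["a", "b", "d"]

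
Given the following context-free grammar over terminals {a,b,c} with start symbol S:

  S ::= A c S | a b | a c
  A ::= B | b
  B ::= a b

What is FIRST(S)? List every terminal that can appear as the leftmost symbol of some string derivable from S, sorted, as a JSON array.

FIRST iteration:
pass 1:
  A via A→b: +{b}
  B via B→a b: +{a}
  S via S→A c S: +{b}
  S via S→a b: +{a}
  FIRST(S)={a,b}  FIRST(A)={b}  FIRST(B)={a}
pass 2:
  A via A→B: +{a}
  FIRST(S)={a,b}  FIRST(A)={a,b}  FIRST(B)={a}
pass 3: (no change)
  FIRST(S)={a,b}  FIRST(A)={a,b}  FIRST(B)={a}

FIRST(S) = ["a", "b"]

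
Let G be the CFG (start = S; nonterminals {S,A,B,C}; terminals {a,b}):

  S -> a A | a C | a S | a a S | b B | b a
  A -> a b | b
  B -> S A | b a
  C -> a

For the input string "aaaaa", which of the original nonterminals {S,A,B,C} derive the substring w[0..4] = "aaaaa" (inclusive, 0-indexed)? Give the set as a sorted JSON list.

CNF form of G:
  S -> T0 A | T0 C | T0 S | T0 X2 | T1 B | T1 T0
  A -> T0 T1 | b
  B -> S A | T1 T0
  C -> a
  T0 -> a
  T1 -> b
  X2 -> T0 S

Fill CYK table bottom-up (cells [i..j] with 0 ≤ i ≤ j ≤ 4 only):
  cell(0,0) a: {C,T0}  orig:{C}
  cell(1,1) a: {C,T0}  orig:{C}
  cell(2,2) a: {C,T0}  orig:{C}
  cell(3,3) a: {C,T0}  orig:{C}
  cell(4,4) a: {C,T0}  orig:{C}
  cell(0,1) aa: {S}
  cell(1,2) aa: {S}
  cell(2,3) aa: {S}
  cell(3,4) aa: {S}
  cell(0,2) aaa: {S,X2}  orig:{S}
  cell(1,3) aaa: {S,X2}  orig:{S}
  cell(2,4) aaa: {S,X2}  orig:{S}
  cell(0,3) aaaa: {S,X2}  orig:{S}
  cell(1,4) aaaa: {S,X2}  orig:{S}
  cell(0,4) aaaaa: {S,X2}  orig:{S}

Original NTs in T[0,4] deriving "aaaaa": ["S"]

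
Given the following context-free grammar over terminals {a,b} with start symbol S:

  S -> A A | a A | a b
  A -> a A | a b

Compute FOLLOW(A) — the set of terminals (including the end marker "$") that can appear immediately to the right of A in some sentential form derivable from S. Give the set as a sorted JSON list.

FIRST sets, iterate to fixpoint:
iter 1:
  A via A→a A: +{a}
  S via S→A A: +{a}
  FIRST(S)={a}  FIRST(A)={a}
iter 2: — fixpoint
  FIRST(S)={a}  FIRST(A)={a}

FOLLOW iteration:
seed FOLLOW(S) with $
iter 1:
  S→A A: FOLLOW(A) ⊇ FIRST(A) = {a}; new: +{a}
  S→A A: FOLLOW(A) ⊇ FOLLOW(S) ⊇ {$}; new: +{$}
  FOLLOW(S)={$}  FOLLOW(A)={$,a}
iter 2: done
  FOLLOW(S)={$}  FOLLOW(A)={$,a}

FOLLOW(A) = ["$", "a"]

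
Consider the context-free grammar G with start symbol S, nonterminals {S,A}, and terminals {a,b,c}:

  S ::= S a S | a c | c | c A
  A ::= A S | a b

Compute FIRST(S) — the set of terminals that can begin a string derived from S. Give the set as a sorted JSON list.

Compute FIRST by fixpoint:
iter 1:
  A via A→a b: +{a}
  S via S→a c: +{a}
  S via S→c: +{c}
  FIRST[S]={a,c}  FIRST[A]={a}
iter 2: (stable)
  FIRST[S]={a,c}  FIRST[A]={a}

FIRST(S) = ["a", "c"]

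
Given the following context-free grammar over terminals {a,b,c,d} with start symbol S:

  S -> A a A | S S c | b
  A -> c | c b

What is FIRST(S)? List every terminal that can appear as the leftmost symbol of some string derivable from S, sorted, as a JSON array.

FIRST sets, iterate to fixpoint:
[1]
  A via A→c: +{c}
  S via S→A a A: +{c}
  S via S→b: +{b}
  S: {b,c}  A: {c}
[2] done
  S: {b,c}  A: {c}

FIRST(S) = ["b", "c"]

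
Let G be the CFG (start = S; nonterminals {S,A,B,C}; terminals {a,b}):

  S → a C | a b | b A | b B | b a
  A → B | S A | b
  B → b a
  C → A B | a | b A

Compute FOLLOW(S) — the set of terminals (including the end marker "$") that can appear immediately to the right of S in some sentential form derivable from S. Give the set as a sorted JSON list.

Compute FIRST by fixpoint:
round 1:
  A via A→b: +{b}
  B via B→b a: +{b}
  C via C→A B: +{b}
  C via C→a: +{a}
  S via S→a C: +{a}
  S via S→b A: +{b}
  FIRST[S]={a,b}  FIRST[A]={b}  FIRST[B]={b}  FIRST[C]={a,b}
round 2:
  A via A→S A: +{a}
  FIRST[S]={a,b}  FIRST[A]={a,b}  FIRST[B]={b}  FIRST[C]={a,b}
round 3: done
  FIRST[S]={a,b}  FIRST[A]={a,b}  FIRST[B]={b}  FIRST[C]={a,b}

FOLLOW sets:
seed FOLLOW(S) with $
pass 1:
  A→S A: FOLLOW(S) ⊇ FIRST(A) = {a,b}; new: +{a,b}
  C→A B: FOLLOW(A) ⊇ FIRST(B) = {b}; new: +{b}
  S→a C: FOLLOW(C) ⊇ FOLLOW(S) ⊇ {$,a,b}; new: +{$,a,b}
  S→b A: FOLLOW(A) ⊇ FOLLOW(S) ⊇ {$,a,b}; new: +{$,a}
  S→b B: FOLLOW(B) ⊇ FOLLOW(S) ⊇ {$,a,b}; new: +{$,a,b}
  S: {$,a,b}  A: {$,a,b}  B: {$,a,b}  C: {$,a,b}
pass 2: done
  S: {$,a,b}  A: {$,a,b}  B: {$,a,b}  C: {$,a,b}

FOLLOW(S) = ["$", "a", "b"]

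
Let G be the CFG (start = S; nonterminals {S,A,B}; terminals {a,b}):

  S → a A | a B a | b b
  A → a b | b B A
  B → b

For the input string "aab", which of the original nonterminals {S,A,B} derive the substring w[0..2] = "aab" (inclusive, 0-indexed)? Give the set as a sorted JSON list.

CNF form of G:
  S -> T0 A | T0 X3 | T1 T1
  A -> T0 T1 | T1 X2
  B -> b
  T0 -> a
  T1 -> b
  X2 -> B A
  X3 -> B T0

CYK fill, restricted to cells inside w[0..2]:
  cell(0,0) a: {T0}  orig:{}
  cell(1,1) a: {T0}  orig:{}
  cell(2,2) b: {B,T1}  orig:{B}
  cell(0,1) aa: ∅
  cell(1,2) ab: {A}
  cell(0,2) aab: {S}

Original NTs in T[0,2] deriving "aab": ["S"]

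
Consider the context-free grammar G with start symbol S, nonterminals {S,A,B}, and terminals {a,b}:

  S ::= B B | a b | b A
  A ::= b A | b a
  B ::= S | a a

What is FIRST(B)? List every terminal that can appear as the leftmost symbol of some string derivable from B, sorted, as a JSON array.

Compute FIRST by fixpoint:
[1]
  A via A→b A: +{b}
  B via B→a a: +{a}
  S via S→B B: +{a}
  S via S→b A: +{b}
  FIRST(S)={a,b}  FIRST(A)={b}  FIRST(B)={a}
[2]
  B via B→S: +{b}
  FIRST(S)={a,b}  FIRST(A)={b}  FIRST(B)={a,b}
[3] (stable)
  FIRST(S)={a,b}  FIRST(A)={b}  FIRST(B)={a,b}

FIRST(B) = ["a", "b"]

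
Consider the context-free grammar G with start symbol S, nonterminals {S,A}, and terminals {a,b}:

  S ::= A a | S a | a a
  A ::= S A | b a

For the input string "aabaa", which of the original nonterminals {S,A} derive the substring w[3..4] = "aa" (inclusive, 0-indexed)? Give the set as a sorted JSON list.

CNF form of G:
  S -> A T1 | S T1 | T1 T1
  A -> S A | T0 T1
  T0 -> b
  T1 -> a

Fill CYK table bottom-up, restricted to cells inside w[3..4]:
  T[3,3] 'a' = {T1}  orig:{}
  T[4,4] 'a' = {T1}  orig:{}
  T[3,4] 'aa' = {S}

Original NTs in T[3,4] deriving "aa": ["S"]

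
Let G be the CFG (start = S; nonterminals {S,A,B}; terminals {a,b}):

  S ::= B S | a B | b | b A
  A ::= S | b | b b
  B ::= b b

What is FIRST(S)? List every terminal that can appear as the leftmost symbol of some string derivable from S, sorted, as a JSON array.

Compute FIRST by fixpoint:
[1]
  A via A→b: +{b}
  B via B→b b: +{b}
  S via S→B S: +{b}
  S via S→a B: +{a}
  S: {a,b}  A: {b}  B: {b}
[2]
  A via A→S: +{a}
  S: {a,b}  A: {a,b}  B: {b}
[3] done
  S: {a,b}  A: {a,b}  B: {b}

FIRST(S) = ["a", "b"]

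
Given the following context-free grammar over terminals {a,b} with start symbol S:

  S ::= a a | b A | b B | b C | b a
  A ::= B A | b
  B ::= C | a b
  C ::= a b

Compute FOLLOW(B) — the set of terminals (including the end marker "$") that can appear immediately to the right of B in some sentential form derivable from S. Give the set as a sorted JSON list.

Compute FIRST by fixpoint:
[1]
  A via A→b: +{b}
  B via B→a b: +{a}
  C via C→a b: +{a}
  S via S→a a: +{a}
  S via S→b A: +{b}
  FIRST[S]={a,b}  FIRST[A]={b}  FIRST[B]={a}  FIRST[C]={a}
[2]
  A via A→B A: +{a}
  FIRST[S]={a,b}  FIRST[A]={a,b}  FIRST[B]={a}  FIRST[C]={a}
[3] (no change)
  FIRST[S]={a,b}  FIRST[A]={a,b}  FIRST[B]={a}  FIRST[C]={a}

Compute FOLLOW by fixpoint:
FOLLOW(S) := {$}
iter 1:
  A→B A: FOLLOW(B) ⊇ FIRST(A) = {a,b}; new: +{a,b}
  B→C: FOLLOW(C) ⊇ FOLLOW(B) ⊇ {a,b}; new: +{a,b}
  S→b A: FOLLOW(A) ⊇ FOLLOW(S) ⊇ {$}; new: +{$}
  S→b B: FOLLOW(B) ⊇ FOLLOW(S) ⊇ {$}; new: +{$}
  S→b C: FOLLOW(C) ⊇ FOLLOW(S) ⊇ {$}; new: +{$}
  S: {$}  A: {$}  B: {$,a,b}  C: {$,a,b}
iter 2: — fixpoint
  S: {$}  A: {$}  B: {$,a,b}  C: {$,a,b}

FOLLOW(B) = ["$", "a", "b"]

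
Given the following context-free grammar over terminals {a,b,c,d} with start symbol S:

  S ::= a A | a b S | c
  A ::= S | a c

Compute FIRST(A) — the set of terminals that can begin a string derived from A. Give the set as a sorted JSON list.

FIRST iteration:
[1]
  A via A→a c: +{a}
  S via S→a A: +{a}
  S via S→c: +{c}
  FIRST(S)={a,c}  FIRST(A)={a}
[2]
  A via A→S: +{c}
  FIRST(S)={a,c}  FIRST(A)={a,c}
[3] done
  FIRST(S)={a,c}  FIRST(A)={a,c}

FIRST(A) = ["a", "c"]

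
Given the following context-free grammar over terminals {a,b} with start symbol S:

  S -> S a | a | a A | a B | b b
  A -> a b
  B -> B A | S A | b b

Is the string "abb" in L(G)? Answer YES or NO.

Convert to CNF:
  S -> S T0 | T0 A | T0 B | T1 T1 | a
  A -> T0 T1
  B -> B A | S A | T1 T1
  T0 -> a
  T1 -> b

CYK fill:
  T[0,0] 'a' = {S,T0}  orig:{S}
  T[1,1] 'b' = {T1}  orig:{}
  T[2,2] 'b' = {T1}  orig:{}
  T[0,1] 'ab' = {A}
  T[1,2] 'bb' = {B,S}
  T[0,2] 'abb' = {S}

S ∈ T[0,2] ⇒ YES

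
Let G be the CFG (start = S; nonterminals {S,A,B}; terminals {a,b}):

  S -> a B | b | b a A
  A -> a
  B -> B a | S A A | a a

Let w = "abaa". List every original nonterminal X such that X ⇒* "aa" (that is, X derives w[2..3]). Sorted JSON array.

Convert to CNF:
  S -> T0 B | T1 X3 | b
  A -> a
  B -> B T0 | S X2 | T0 T0
  T0 -> a
  T1 -> b
  X2 -> A A
  X3 -> T0 A

CYK table (by increasing span) (cells [i..j] with 2 ≤ i ≤ j ≤ 3 only):
  T[2,2] 'a' = {A,T0}  orig:{A}
  T[3,3] 'a' = {A,T0}  orig:{A}
  T[2,3] 'aa' = {B,X2,X3}  orig:{B}

Original NTs in T[2,3] deriving "aa": ["B"]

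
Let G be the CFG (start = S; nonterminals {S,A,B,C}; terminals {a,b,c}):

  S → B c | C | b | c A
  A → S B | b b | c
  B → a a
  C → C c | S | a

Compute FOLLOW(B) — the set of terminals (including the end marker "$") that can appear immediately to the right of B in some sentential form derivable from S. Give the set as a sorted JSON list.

FIRST iteration:
[1]
  A via A→b b: +{b}
  A via A→c: +{c}
  B via B→a a: +{a}
  C via C→a: +{a}
  S via S→B c: +{a}
  S via S→b: +{b}
  S via S→c A: +{c}
  FIRST[S]={a,b,c}  FIRST[A]={b,c}  FIRST[B]={a}  FIRST[C]={a}
[2]
  A via A→S B: +{a}
  C via C→S: +{b,c}
  FIRST[S]={a,b,c}  FIRST[A]={a,b,c}  FIRST[B]={a}  FIRST[C]={a,b,c}
[3] — fixpoint
  FIRST[S]={a,b,c}  FIRST[A]={a,b,c}  FIRST[B]={a}  FIRST[C]={a,b,c}

FOLLOW sets:
seed FOLLOW(S) with $
pass 1:
  A→S B: FOLLOW(S) ⊇ FIRST(B) = {a}; new: +{a}
  C→C c: FOLLOW(C) ⊇ FIRST(c) = {c}; new: +{c}
  C→S: FOLLOW(S) ⊇ FOLLOW(C) ⊇ {c}; new: +{c}
  S→B c: FOLLOW(B) ⊇ FIRST(c) = {c}; new: +{c}
  S→C: FOLLOW(C) ⊇ FOLLOW(S) ⊇ {$,a,c}; new: +{$,a}
  S→c A: FOLLOW(A) ⊇ FOLLOW(S) ⊇ {$,a,c}; new: +{$,a,c}
  FOLLOW[S]={$,a,c}  FOLLOW[A]={$,a,c}  FOLLOW[B]={c}  FOLLOW[C]={$,a,c}
pass 2:
  A→S B: FOLLOW(B) ⊇ FOLLOW(A) ⊇ {$,a,c}; new: +{$,a}
  FOLLOW[S]={$,a,c}  FOLLOW[A]={$,a,c}  FOLLOW[B]={$,a,c}  FOLLOW[C]={$,a,c}
pass 3: (no change)
  FOLLOW[S]={$,a,c}  FOLLOW[A]={$,a,c}  FOLLOW[B]={$,a,c}  FOLLOW[C]={$,a,c}

FOLLOW(B) = ["$", "a", "c"]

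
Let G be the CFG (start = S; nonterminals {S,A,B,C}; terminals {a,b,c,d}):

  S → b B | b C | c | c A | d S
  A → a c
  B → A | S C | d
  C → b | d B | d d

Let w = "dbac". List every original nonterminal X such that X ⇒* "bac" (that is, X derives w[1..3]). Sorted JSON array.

CNF form of G:
  S -> T1 A | T2 S | T3 B | T3 C | c
  A -> T0 T1
  B -> S C | T0 T1 | d
  C -> T2 B | T2 T2 | b
  T0 -> a
  T1 -> c
  T2 -> d
  T3 -> b

CYK table (by increasing span), restricted to cells inside w[1..3]:
  cell(1,1) b: {C,T3}  orig:{C}
  cell(2,2) a: {T0}  orig:{}
  cell(3,3) c: {S,T1}  orig:{S}
  cell(1,2) ba: ∅
  cell(2,3) ac: {A,B}
  cell(1,3) bac: {S}

Original NTs in T[1,3] deriving "bac": ["S"]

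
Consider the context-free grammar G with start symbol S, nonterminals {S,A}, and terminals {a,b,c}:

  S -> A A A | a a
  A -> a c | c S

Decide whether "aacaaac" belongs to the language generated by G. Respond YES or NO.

Convert to CNF:
  S -> A X2 | T0 T0
  A -> T0 T1 | T1 S
  T0 -> a
  T1 -> c
  X2 -> A A

CYK fill:
  T[0,0] 'a' = {T0}  orig:{}
  T[1,1] 'a' = {T0}  orig:{}
  T[2,2] 'c' = {T1}  orig:{}
  T[3,3] 'a' = {T0}  orig:{}
  T[4,4] 'a' = {T0}  orig:{}
  T[5,5] 'a' = {T0}  orig:{}
  T[6,6] 'c' = {T1}  orig:{}
  T[0,1] 'aa' = {S}
  T[1,2] 'ac' = {A}
  T[2,3] 'ca' = ∅
  T[3,4] 'aa' = {S}
  T[4,5] 'aa' = {S}
  T[5,6] 'ac' = {A}
  T[0,2] 'aac' = ∅
  T[1,3] 'aca' = ∅
  T[2,4] 'caa' = {A}
  T[3,5] 'aaa' = ∅
  T[4,6] 'aac' = ∅
  T[0,3] 'aaca' = ∅
  T[1,4] 'acaa' = ∅
  T[2,5] 'caaa' = ∅
  T[3,6] 'aaac' = ∅
  T[0,4] 'aacaa' = ∅
  T[1,5] 'acaaa' = ∅
  T[2,6] 'caaac' = {X2}  orig:{}
  T[0,5] 'aacaaa' = ∅
  T[1,6] 'acaaac' = ∅
  T[0,6] 'aacaaac' = ∅

S ∉ T[0,6] ⇒ NO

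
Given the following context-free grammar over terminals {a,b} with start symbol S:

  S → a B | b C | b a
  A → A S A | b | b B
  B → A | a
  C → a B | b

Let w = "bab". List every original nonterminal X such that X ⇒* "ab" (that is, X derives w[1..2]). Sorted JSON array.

Convert to CNF:
  S -> T0 C | T0 T1 | T1 B
  A -> A X2 | T0 B | b
  B -> A X3 | T0 B | a | b
  C -> T1 B | b
  T0 -> b
  T1 -> a
  X2 -> S A
  X3 -> S A

CYK fill (cells [i..j] with 1 ≤ i ≤ j ≤ 2 only):
  [1..1]={B,T1}  "a"  orig:{B}
  [2..2]={A,B,C,T0}  "b"  orig:{A,B,C}
  [1..2]={C,S}  "ab"

Original NTs in T[1,2] deriving "ab": ["C", "S"]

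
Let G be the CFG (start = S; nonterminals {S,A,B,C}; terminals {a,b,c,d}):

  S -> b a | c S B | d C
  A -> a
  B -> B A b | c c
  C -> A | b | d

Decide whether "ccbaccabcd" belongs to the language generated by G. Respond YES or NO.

Convert to CNF:
  S -> T0 T2 | T1 X5 | T3 C
  A -> a
  B -> B X4 | T1 T1
  C -> a | b | d
  T0 -> b
  T1 -> c
  T2 -> a
  T3 -> d
  X4 -> A T0
  X5 -> S B

Fill CYK table bottom-up:
  cell(0,0) c: {T1}  orig:{}
  cell(1,1) c: {T1}  orig:{}
  cell(2,2) b: {C,T0}  orig:{C}
  cell(3,3) a: {A,C,T2}  orig:{A,C}
  cell(4,4) c: {T1}  orig:{}
  cell(5,5) c: {T1}  orig:{}
  cell(6,6) a: {A,C,T2}  orig:{A,C}
  cell(7,7) b: {C,T0}  orig:{C}
  cell(8,8) c: {T1}  orig:{}
  cell(9,9) d: {C,T3}  orig:{C}
  cell(0,1) cc: {B}
  cell(1,2) cb: ∅
  cell(2,3) ba: {S}
  cell(3,4) ac: ∅
  cell(4,5) cc: {B}
  cell(5,6) ca: ∅
  cell(6,7) ab: {X4}  orig:{}
  cell(7,8) bc: ∅
  cell(8,9) cd: ∅
  cell(0,2) ccb: ∅
  cell(1,3) cba: ∅
  cell(2,4) bac: ∅
  cell(3,5) acc: ∅
  cell(4,6) cca: ∅
  cell(5,7) cab: ∅
  cell(6,8) abc: ∅
  cell(7,9) bcd: ∅
  cell(0,3) ccba: ∅
  cell(1,4) cbac: ∅
  cell(2,5) bacc: {X5}  orig:{}
  cell(3,6) acca: ∅
  cell(4,7) ccab: {B}
  cell(5,8) cabc: ∅
  cell(6,9) abcd: ∅
  cell(0,4) ccbac: ∅
  cell(1,5) cbacc: {S}
  cell(2,6) bacca: ∅
  cell(3,7) accab: ∅
  cell(4,8) ccabc: ∅
  cell(5,9) cabcd: ∅
  cell(0,5) ccbacc: ∅
  cell(1,6) cbacca: ∅
  cell(2,7) baccab: {X5}  orig:{}
  cell(3,8) accabc: ∅
  cell(4,9) ccabcd: ∅
  cell(0,6) ccbacca: ∅
  cell(1,7) cbaccab: {S}
  cell(2,8) baccabc: ∅
  cell(3,9) accabcd: ∅
  cell(0,7) ccbaccab: ∅
  cell(1,8) cbaccabc: ∅
  cell(2,9) baccabcd: ∅
  cell(0,8) ccbaccabc: ∅
  cell(1,9) cbaccabcd: ∅
  cell(0,9) ccbaccabcd: ∅

S ∉ T[0,9] ⇒ NO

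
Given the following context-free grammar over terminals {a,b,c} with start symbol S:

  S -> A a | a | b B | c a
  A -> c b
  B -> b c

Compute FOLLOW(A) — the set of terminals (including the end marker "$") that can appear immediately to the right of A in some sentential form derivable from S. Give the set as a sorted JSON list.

FIRST sets, iterate to fixpoint:
round 1:
  A via A→c b: +{c}
  B via B→b c: +{b}
  S via S→A a: +{c}
  S via S→a: +{a}
  S via S→b B: +{b}
  S: {a,b,c}  A: {c}  B: {b}
round 2: (stable)
  S: {a,b,c}  A: {c}  B: {b}

Compute FOLLOW by fixpoint:
initialize: $ ∈ FOLLOW(S)
round 1:
  S→A a: FOLLOW(A) ⊇ FIRST(a) = {a}; new: +{a}
  S→b B: FOLLOW(B) ⊇ FOLLOW(S) ⊇ {$}; new: +{$}
  S: {$}  A: {a}  B: {$}
round 2: — fixpoint
  S: {$}  A: {a}  B: {$}

FOLLOW(A) = ["a"]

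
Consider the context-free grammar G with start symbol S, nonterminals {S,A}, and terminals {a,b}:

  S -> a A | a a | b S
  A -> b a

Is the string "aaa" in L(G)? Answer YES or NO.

CNF form of G:
  S -> T0 S | T1 A | T1 T1
  A -> T0 T1
  T0 -> b
  T1 -> a

CYK fill:
  T[0,0] 'a' = {T1}  orig:{}
  T[1,1] 'a' = {T1}  orig:{}
  T[2,2] 'a' = {T1}  orig:{}
  T[0,1] 'aa' = {S}
  T[1,2] 'aa' = {S}
  T[0,2] 'aaa' = ∅

S ∉ T[0,2] ⇒ NO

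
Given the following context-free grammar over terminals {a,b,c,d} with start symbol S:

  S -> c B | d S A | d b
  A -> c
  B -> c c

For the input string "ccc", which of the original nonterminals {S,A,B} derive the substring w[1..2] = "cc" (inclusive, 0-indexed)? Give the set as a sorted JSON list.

CNF form of G:
  S -> T0 B | T1 T2 | T1 X3
  A -> c
  B -> T0 T0
  T0 -> c
  T1 -> d
  T2 -> b
  X3 -> S A

CYK table (by increasing span), restricted to cells inside w[1..2]:
  T[1,1] 'c' = {A,T0}  orig:{A}
  T[2,2] 'c' = {A,T0}  orig:{A}
  T[1,2] 'cc' = {B}

Original NTs in T[1,2] deriving "cc": ["B"]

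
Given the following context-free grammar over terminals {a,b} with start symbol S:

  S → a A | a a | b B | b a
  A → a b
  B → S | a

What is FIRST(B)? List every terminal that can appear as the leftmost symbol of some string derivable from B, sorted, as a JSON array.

FIRST sets, iterate to fixpoint:
iter 1:
  A via A→a b: +{a}
  B via B→a: +{a}
  S via S→a A: +{a}
  S via S→b B: +{b}
  S: {a,b}  A: {a}  B: {a}
iter 2:
  B via B→S: +{b}
  S: {a,b}  A: {a}  B: {a,b}
iter 3: done
  S: {a,b}  A: {a}  B: {a,b}

FIRST(B) = ["a", "b"]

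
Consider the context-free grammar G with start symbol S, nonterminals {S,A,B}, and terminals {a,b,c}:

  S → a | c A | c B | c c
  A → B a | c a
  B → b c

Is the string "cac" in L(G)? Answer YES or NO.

CNF form of G:
  S -> T1 A | T1 B | T1 T1 | a
  A -> B T0 | T1 T0
  B -> T2 T1
  T0 -> a
  T1 -> c
  T2 -> b

CYK table (by increasing span):
  cell(0,0) c: {T1}  orig:{}
  cell(1,1) a: {S,T0}  orig:{S}
  cell(2,2) c: {T1}  orig:{}
  cell(0,1) ca: {A}
  cell(1,2) ac: ∅
  cell(0,2) cac: ∅

S ∉ T[0,2] ⇒ NO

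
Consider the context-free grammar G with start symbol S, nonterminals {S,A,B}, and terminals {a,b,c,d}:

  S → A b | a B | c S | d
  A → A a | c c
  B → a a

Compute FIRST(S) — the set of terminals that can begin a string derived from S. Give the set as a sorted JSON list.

FIRST sets, iterate to fixpoint:
[1]
  A via A→c c: +{c}
  B via B→a a: +{a}
  S via S→A b: +{c}
  S via S→a B: +{a}
  S via S→d: +{d}
  FIRST(S)={a,c,d}  FIRST(A)={c}  FIRST(B)={a}
[2] (no change)
  FIRST(S)={a,c,d}  FIRST(A)={c}  FIRST(B)={a}

FIRST(S) = ["a", "c", "d"]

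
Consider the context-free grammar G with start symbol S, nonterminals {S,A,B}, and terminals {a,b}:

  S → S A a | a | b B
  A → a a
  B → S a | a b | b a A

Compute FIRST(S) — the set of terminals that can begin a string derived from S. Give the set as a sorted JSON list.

FIRST sets, iterate to fixpoint:
round 1:
  A via A→a a: +{a}
  B via B→a b: +{a}
  B via B→b a A: +{b}
  S via S→a: +{a}
  S via S→b B: +{b}
  S: {a,b}  A: {a}  B: {a,b}
round 2: — fixpoint
  S: {a,b}  A: {a}  B: {a,b}

FIRST(S) = ["a", "b"]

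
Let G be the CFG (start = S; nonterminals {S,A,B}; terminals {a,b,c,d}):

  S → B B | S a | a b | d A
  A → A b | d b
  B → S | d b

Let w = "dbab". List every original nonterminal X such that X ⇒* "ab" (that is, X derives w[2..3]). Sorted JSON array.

CNF form of G:
  S -> B B | S T2 | T1 A | T2 T0
  A -> A T0 | T1 T0
  B -> B B | S T2 | T1 A | T1 T0 | T2 T0
  T0 -> b
  T1 -> d
  T2 -> a

CYK table (by increasing span), restricted to cells inside w[2..3]:
  [2..2]={T2}  "a"  orig:{}
  [3..3]={T0}  "b"  orig:{}
  [2..3]={B,S}  "ab"

Original NTs in T[2,3] deriving "ab": ["B", "S"]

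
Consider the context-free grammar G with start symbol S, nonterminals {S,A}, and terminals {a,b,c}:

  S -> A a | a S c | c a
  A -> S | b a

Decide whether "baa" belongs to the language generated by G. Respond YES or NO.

CNF form of G:
  S -> A T0 | T0 X4 | T1 T0
  A -> A T0 | T0 X3 | T1 T0 | T2 T0
  T0 -> a
  T1 -> c
  T2 -> b
  X3 -> S T1
  X4 -> S T1

CYK fill:
  cell(0,0) b: {T2}  orig:{}
  cell(1,1) a: {T0}  orig:{}
  cell(2,2) a: {T0}  orig:{}
  cell(0,1) ba: {A}
  cell(1,2) aa: ∅
  cell(0,2) baa: {A,S}

S ∈ T[0,2] ⇒ YES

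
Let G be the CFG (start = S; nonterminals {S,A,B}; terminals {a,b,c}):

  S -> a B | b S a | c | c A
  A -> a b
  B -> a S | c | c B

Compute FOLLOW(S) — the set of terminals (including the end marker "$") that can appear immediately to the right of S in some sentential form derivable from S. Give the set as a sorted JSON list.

FIRST iteration:
pass 1:
  A via A→a b: +{a}
  B via B→a S: +{a}
  B via B→c: +{c}
  S via S→a B: +{a}
  S via S→b S a: +{b}
  S via S→c: +{c}
  S: {a,b,c}  A: {a}  B: {a,c}
pass 2: (stable)
  S: {a,b,c}  A: {a}  B: {a,c}

FOLLOW iteration:
FOLLOW(S) := {$}
[1]
  S→a B: FOLLOW(B) ⊇ FOLLOW(S) ⊇ {$}; new: +{$}
  S→b S a: FOLLOW(S) ⊇ FIRST(a) = {a}; new: +{a}
  S→c A: FOLLOW(A) ⊇ FOLLOW(S) ⊇ {$,a}; new: +{$,a}
  S: {$,a}  A: {$,a}  B: {$}
[2]
  S→a B: FOLLOW(B) ⊇ FOLLOW(S) ⊇ {$,a}; new: +{a}
  S: {$,a}  A: {$,a}  B: {$,a}
[3] done
  S: {$,a}  A: {$,a}  B: {$,a}

FOLLOW(S) = ["$", "a"]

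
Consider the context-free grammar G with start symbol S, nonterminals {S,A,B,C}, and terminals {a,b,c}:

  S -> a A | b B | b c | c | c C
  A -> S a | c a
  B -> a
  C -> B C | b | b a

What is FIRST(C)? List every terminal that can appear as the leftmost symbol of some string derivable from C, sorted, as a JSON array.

Compute FIRST by fixpoint:
iter 1:
  A via A→c a: +{c}
  B via B→a: +{a}
  C via C→B C: +{a}
  C via C→b: +{b}
  S via S→a A: +{a}
  S via S→b B: +{b}
  S via S→c: +{c}
  S: {a,b,c}  A: {c}  B: {a}  C: {a,b}
iter 2:
  A via A→S a: +{a,b}
  S: {a,b,c}  A: {a,b,c}  B: {a}  C: {a,b}
iter 3: (no change)
  S: {a,b,c}  A: {a,b,c}  B: {a}  C: {a,b}

FIRST(C) = ["a", "b"]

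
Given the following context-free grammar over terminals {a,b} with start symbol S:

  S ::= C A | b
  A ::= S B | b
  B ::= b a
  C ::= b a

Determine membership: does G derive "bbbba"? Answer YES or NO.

CNF form of G:
  S -> C A | b
  A -> S B | b
  B -> T0 T1
  C -> T0 T1
  T0 -> b
  T1 -> a

Fill CYK table bottom-up:
  [0..0]={A,S,T0}  "b"  orig:{A,S}
  [1..1]={A,S,T0}  "b"  orig:{A,S}
  [2..2]={A,S,T0}  "b"  orig:{A,S}
  [3..3]={A,S,T0}  "b"  orig:{A,S}
  [4..4]={T1}  "a"  orig:{}
  [0..1]=∅  "bb"
  [1..2]=∅  "bb"
  [2..3]=∅  "bb"
  [3..4]={B,C}  "ba"
  [0..2]=∅  "bbb"
  [1..3]=∅  "bbb"
  [2..4]={A}  "bba"
  [0..3]=∅  "bbbb"
  [1..4]=∅  "bbba"
  [0..4]=∅  "bbbba"

S ∉ T[0,4] ⇒ NO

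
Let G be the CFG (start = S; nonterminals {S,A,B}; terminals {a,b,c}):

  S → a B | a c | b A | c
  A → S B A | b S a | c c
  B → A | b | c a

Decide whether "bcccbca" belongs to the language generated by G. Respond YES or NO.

Convert to CNF:
  S -> T0 A | T1 B | T1 T2 | c
  A -> S X3 | T0 X4 | T2 T2
  B -> S X5 | T0 X6 | T2 T1 | T2 T2 | b
  T0 -> b
  T1 -> a
  T2 -> c
  X3 -> B A
  X4 -> S T1
  X5 -> B A
  X6 -> S T1

CYK fill:
  cell(0,0) b: {B,T0}  orig:{B}
  cell(1,1) c: {S,T2}  orig:{S}
  cell(2,2) c: {S,T2}  orig:{S}
  cell(3,3) c: {S,T2}  orig:{S}
  cell(4,4) b: {B,T0}  orig:{B}
  cell(5,5) c: {S,T2}  orig:{S}
  cell(6,6) a: {T1}  orig:{}
  cell(0,1) bc: ∅
  cell(1,2) cc: {A,B}
  cell(2,3) cc: {A,B}
  cell(3,4) cb: ∅
  cell(4,5) bc: ∅
  cell(5,6) ca: {B,X4,X6}  orig:{B}
  cell(0,2) bcc: {S,X3,X5}  orig:{S}
  cell(1,3) ccc: ∅
  cell(2,4) ccb: ∅
  cell(3,5) cbc: ∅
  cell(4,6) bca: {A,B}
  cell(0,3) bccc: ∅
  cell(1,4) cccb: ∅
  cell(2,5) ccbc: ∅
  cell(3,6) cbca: ∅
  cell(0,4) bcccb: ∅
  cell(1,5) cccbc: ∅
  cell(2,6) ccbca: {X3,X5}  orig:{}
  cell(0,5) bcccbc: ∅
  cell(1,6) cccbca: {A,B}
  cell(0,6) bcccbca: {S,X3,X5}  orig:{S}

S ∈ T[0,6] ⇒ YES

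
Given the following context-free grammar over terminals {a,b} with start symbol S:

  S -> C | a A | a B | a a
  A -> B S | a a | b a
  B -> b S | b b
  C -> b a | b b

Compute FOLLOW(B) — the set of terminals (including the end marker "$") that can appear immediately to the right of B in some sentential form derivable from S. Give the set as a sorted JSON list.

FIRST iteration:
pass 1:
  A via A→a a: +{a}
  A via A→b a: +{b}
  B via B→b S: +{b}
  C via C→b a: +{b}
  S via S→C: +{b}
  S via S→a A: +{a}
  FIRST[S]={a,b}  FIRST[A]={a,b}  FIRST[B]={b}  FIRST[C]={b}
pass 2: (stable)
  FIRST[S]={a,b}  FIRST[A]={a,b}  FIRST[B]={b}  FIRST[C]={b}

FOLLOW iteration:
initialize: $ ∈ FOLLOW(S)
iter 1:
  A→B S: FOLLOW(B) ⊇ FIRST(S) = {a,b}; new: +{a,b}
  B→b S: FOLLOW(S) ⊇ FOLLOW(B) ⊇ {a,b}; new: +{a,b}
  S→C: FOLLOW(C) ⊇ FOLLOW(S) ⊇ {$,a,b}; new: +{$,a,b}
  S→a A: FOLLOW(A) ⊇ FOLLOW(S) ⊇ {$,a,b}; new: +{$,a,b}
  S→a B: FOLLOW(B) ⊇ FOLLOW(S) ⊇ {$,a,b}; new: +{$}
  S: {$,a,b}  A: {$,a,b}  B: {$,a,b}  C: {$,a,b}
iter 2: (stable)
  S: {$,a,b}  A: {$,a,b}  B: {$,a,b}  C: {$,a,b}

FOLLOW(B) = ["$", "a", "b"]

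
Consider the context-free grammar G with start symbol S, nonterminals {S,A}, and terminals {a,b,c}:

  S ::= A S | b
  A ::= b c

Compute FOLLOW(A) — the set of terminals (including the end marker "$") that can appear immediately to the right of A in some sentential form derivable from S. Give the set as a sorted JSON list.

FIRST iteration:
[1]
  A via A→b c: +{b}
  S via S→A S: +{b}
  FIRST(S)={b}  FIRST(A)={b}
[2] done
  FIRST(S)={b}  FIRST(A)={b}

FOLLOW iteration:
FOLLOW(S) := {$}
iter 1:
  S→A S: FOLLOW(A) ⊇ FIRST(S) = {b}; new: +{b}
  S: {$}  A: {b}
iter 2: — fixpoint
  S: {$}  A: {b}

FOLLOW(A) = ["b"]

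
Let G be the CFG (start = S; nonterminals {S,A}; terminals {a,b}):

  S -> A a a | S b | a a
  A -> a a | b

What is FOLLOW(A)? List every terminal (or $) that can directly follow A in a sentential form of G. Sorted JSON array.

FIRST sets, iterate to fixpoint:
pass 1:
  A via A→a a: +{a}
  A via A→b: +{b}
  S via S→A a a: +{a,b}
  FIRST(S)={a,b}  FIRST(A)={a,b}
pass 2: done
  FIRST(S)={a,b}  FIRST(A)={a,b}

FOLLOW sets:
initialize: $ ∈ FOLLOW(S)
pass 1:
  S→A a a: FOLLOW(A) ⊇ FIRST(a) = {a}; new: +{a}
  S→S b: FOLLOW(S) ⊇ FIRST(b) = {b}; new: +{b}
  S: {$,b}  A: {a}
pass 2: (no change)
  S: {$,b}  A: {a}

FOLLOW(A) = ["a"]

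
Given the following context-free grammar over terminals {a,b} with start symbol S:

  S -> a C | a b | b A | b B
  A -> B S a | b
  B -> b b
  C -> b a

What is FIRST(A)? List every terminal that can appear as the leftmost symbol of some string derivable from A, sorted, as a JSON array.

FIRST sets, iterate to fixpoint:
pass 1:
  A via A→b: +{b}
  B via B→b b: +{b}
  C via C→b a: +{b}
  S via S→a C: +{a}
  S via S→b A: +{b}
  FIRST(S)={a,b}  FIRST(A)={b}  FIRST(B)={b}  FIRST(C)={b}
pass 2: done
  FIRST(S)={a,b}  FIRST(A)={b}  FIRST(B)={b}  FIRST(C)={b}

FIRST(A) = ["b"]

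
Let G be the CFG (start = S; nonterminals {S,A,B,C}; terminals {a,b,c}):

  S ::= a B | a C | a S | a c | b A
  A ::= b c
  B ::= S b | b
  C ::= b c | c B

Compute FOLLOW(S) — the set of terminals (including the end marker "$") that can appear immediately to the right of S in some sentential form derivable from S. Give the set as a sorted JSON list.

FIRST iteration:
[1]
  A via A→b c: +{b}
  B via B→b: +{b}
  C via C→b c: +{b}
  C via C→c B: +{c}
  S via S→a B: +{a}
  S via S→b A: +{b}
  S: {a,b}  A: {b}  B: {b}  C: {b,c}
[2]
  B via B→S b: +{a}
  S: {a,b}  A: {b}  B: {a,b}  C: {b,c}
[3] (no change)
  S: {a,b}  A: {b}  B: {a,b}  C: {b,c}

Compute FOLLOW by fixpoint:
seed FOLLOW(S) with $
[1]
  B→S b: FOLLOW(S) ⊇ FIRST(b) = {b}; new: +{b}
  S→a B: FOLLOW(B) ⊇ FOLLOW(S) ⊇ {$,b}; new: +{$,b}
  S→a C: FOLLOW(C) ⊇ FOLLOW(S) ⊇ {$,b}; new: +{$,b}
  S→b A: FOLLOW(A) ⊇ FOLLOW(S) ⊇ {$,b}; new: +{$,b}
  S: {$,b}  A: {$,b}  B: {$,b}  C: {$,b}
[2] (stable)
  S: {$,b}  A: {$,b}  B: {$,b}  C: {$,b}

FOLLOW(S) = ["$", "b"]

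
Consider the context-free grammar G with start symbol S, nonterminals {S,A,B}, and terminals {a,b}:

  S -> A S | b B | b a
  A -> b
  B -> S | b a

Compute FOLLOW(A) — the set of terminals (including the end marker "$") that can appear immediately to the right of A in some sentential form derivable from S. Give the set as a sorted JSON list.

FIRST sets, iterate to fixpoint:
iter 1:
  A via A→b: +{b}
  B via B→b a: +{b}
  S via S→A S: +{b}
  FIRST(S)={b}  FIRST(A)={b}  FIRST(B)={b}
iter 2: — fixpoint
  FIRST(S)={b}  FIRST(A)={b}  FIRST(B)={b}

FOLLOW iteration:
initialize: $ ∈ FOLLOW(S)
pass 1:
  S→A S: FOLLOW(A) ⊇ FIRST(S) = {b}; new: +{b}
  S→b B: FOLLOW(B) ⊇ FOLLOW(S) ⊇ {$}; new: +{$}
  FOLLOW[S]={$}  FOLLOW[A]={b}  FOLLOW[B]={$}
pass 2: done
  FOLLOW[S]={$}  FOLLOW[A]={b}  FOLLOW[B]={$}

FOLLOW(A) = ["b"]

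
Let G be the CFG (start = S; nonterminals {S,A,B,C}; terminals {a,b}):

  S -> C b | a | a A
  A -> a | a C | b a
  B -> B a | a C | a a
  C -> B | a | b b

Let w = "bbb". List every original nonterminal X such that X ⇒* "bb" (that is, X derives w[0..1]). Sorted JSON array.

CNF form of G:
  S -> C T1 | T0 A | a
  A -> T0 C | T1 T0 | a
  B -> B T0 | T0 C | T0 T0
  C -> B T0 | T0 C | T0 T0 | T1 T1 | a
  T0 -> a
  T1 -> b

Fill CYK table bottom-up, restricted to cells inside w[0..1]:
  [0..0]={T1}  "b"  orig:{}
  [1..1]={T1}  "b"  orig:{}
  [0..1]={C}  "bb"

Original NTs in T[0,1] deriving "bb": ["C"]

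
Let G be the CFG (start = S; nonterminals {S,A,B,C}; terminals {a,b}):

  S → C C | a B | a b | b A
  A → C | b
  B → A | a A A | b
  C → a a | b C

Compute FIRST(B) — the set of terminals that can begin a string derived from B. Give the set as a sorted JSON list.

FIRST iteration:
[1]
  A via A→b: +{b}
  B via B→A: +{b}
  B via B→a A A: +{a}
  C via C→a a: +{a}
  C via C→b C: +{b}
  S via S→C C: +{a,b}
  FIRST(S)={a,b}  FIRST(A)={b}  FIRST(B)={a,b}  FIRST(C)={a,b}
[2]
  A via A→C: +{a}
  FIRST(S)={a,b}  FIRST(A)={a,b}  FIRST(B)={a,b}  FIRST(C)={a,b}
[3] — fixpoint
  FIRST(S)={a,b}  FIRST(A)={a,b}  FIRST(B)={a,b}  FIRST(C)={a,b}

FIRST(B) = ["a", "b"]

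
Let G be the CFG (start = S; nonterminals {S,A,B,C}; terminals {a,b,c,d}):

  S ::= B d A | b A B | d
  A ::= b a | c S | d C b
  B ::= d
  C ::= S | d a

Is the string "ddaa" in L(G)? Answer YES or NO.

Convert to CNF:
  S -> B X7 | T0 X8 | d
  A -> T0 T1 | T2 S | T3 X4
  B -> d
  C -> B X5 | T0 X6 | T3 T1 | d
  T0 -> b
  T1 -> a
  T2 -> c
  T3 -> d
  X4 -> C T0
  X5 -> T3 A
  X6 -> A B
  X7 -> T3 A
  X8 -> A B

CYK table (by increasing span):
  [0..0]={B,C,S,T3}  "d"  orig:{B,C,S}
  [1..1]={B,C,S,T3}  "d"  orig:{B,C,S}
  [2..2]={T1}  "a"  orig:{}
  [3..3]={T1}  "a"  orig:{}
  [0..1]=∅  "dd"
  [1..2]={C}  "da"
  [2..3]=∅  "aa"
  [0..2]=∅  "dda"
  [1..3]=∅  "daa"
  [0..3]=∅  "ddaa"

S ∉ T[0,3] ⇒ NO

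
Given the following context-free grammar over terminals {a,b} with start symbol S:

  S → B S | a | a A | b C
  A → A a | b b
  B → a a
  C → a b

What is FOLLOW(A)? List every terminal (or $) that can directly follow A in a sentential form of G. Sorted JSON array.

Compute FIRST by fixpoint:
pass 1:
  A via A→b b: +{b}
  B via B→a a: +{a}
  C via C→a b: +{a}
  S via S→B S: +{a}
  S via S→b C: +{b}
  S: {a,b}  A: {b}  B: {a}  C: {a}
pass 2: (stable)
  S: {a,b}  A: {b}  B: {a}  C: {a}

FOLLOW iteration:
seed FOLLOW(S) with $
pass 1:
  A→A a: FOLLOW(A) ⊇ FIRST(a) = {a}; new: +{a}
  S→B S: FOLLOW(B) ⊇ FIRST(S) = {a,b}; new: +{a,b}
  S→a A: FOLLOW(A) ⊇ FOLLOW(S) ⊇ {$}; new: +{$}
  S→b C: FOLLOW(C) ⊇ FOLLOW(S) ⊇ {$}; new: +{$}
  S: {$}  A: {$,a}  B: {a,b}  C: {$}
pass 2: done
  S: {$}  A: {$,a}  B: {a,b}  C: {$}

FOLLOW(A) = ["$", "a"]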